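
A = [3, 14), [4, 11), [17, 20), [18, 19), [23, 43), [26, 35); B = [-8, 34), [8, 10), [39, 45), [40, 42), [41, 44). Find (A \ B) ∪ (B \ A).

A, merged: [3, 14), [17, 20), [23, 43).
B, merged: [-8, 34), [39, 45).
A \ B = [34, 39).
B \ A = [-8, 3), [14, 17), [20, 23), [43, 45).
Union of the two gives the symmetric difference.

[-8, 3) ∪ [14, 17) ∪ [20, 23) ∪ [34, 39) ∪ [43, 45)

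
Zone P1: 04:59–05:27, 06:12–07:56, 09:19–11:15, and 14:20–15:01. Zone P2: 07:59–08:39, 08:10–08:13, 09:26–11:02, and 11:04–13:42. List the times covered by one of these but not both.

Merge the second list: 07:59–08:39, 09:26–11:02, 11:04–13:42.
A but not B: 04:59–05:27, 06:12–07:56, 09:19–09:26, 11:02–11:04, 14:20–15:01.
B but not A: 07:59–08:39, 11:15–13:42.
Combining gives A △ B.

04:59–05:27, 06:12–07:56, 07:59–08:39, 09:19–09:26, 11:02–11:04, 11:15–13:42, 14:20–15:01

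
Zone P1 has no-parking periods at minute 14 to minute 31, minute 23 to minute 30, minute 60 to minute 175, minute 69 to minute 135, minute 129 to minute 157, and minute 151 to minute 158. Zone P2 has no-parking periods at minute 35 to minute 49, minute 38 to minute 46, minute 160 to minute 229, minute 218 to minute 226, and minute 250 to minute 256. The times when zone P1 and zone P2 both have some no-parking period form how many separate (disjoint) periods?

1

First set merges to minute 14 to minute 31, minute 60 to minute 175.
Second set merges to minute 35 to minute 49, minute 160 to minute 229, minute 250 to minute 256.
A ∩ B = minute 160 to minute 175.
That is 1 disjoint piece.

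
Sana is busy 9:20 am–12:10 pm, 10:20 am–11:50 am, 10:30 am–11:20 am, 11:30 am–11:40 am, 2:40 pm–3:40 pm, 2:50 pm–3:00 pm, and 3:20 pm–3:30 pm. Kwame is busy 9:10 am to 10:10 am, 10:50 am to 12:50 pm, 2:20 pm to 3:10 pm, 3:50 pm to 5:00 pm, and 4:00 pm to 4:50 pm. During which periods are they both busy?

Merge the first list: 9:20 am–12:10 pm, 2:40 pm–3:40 pm.
Merge the second list: 9:10 am–10:10 am, 10:50 am–12:50 pm, 2:20 pm–3:10 pm, 3:50 pm–5:00 pm.
9:20 am–12:10 pm overlaps B on 9:20 am–10:10 am, 10:50 am–12:10 pm.
2:40 pm–3:40 pm overlaps B on 2:40 pm–3:10 pm.

9:20 am–10:10 am, 10:50 am–12:10 pm, 2:40 pm–3:10 pm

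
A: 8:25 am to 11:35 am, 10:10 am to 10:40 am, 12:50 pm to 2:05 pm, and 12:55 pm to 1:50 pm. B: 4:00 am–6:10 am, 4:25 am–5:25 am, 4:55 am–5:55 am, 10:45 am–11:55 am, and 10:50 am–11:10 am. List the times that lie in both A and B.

10:45 am-11:35 am

Merge the first list: 8:25 am-11:35 am, 12:50 pm-2:05 pm.
Merge the second list: 4:00 am-6:10 am, 10:45 am-11:55 am.
8:25 am-11:35 am ∩ B → 10:45 am-11:35 am.
12:50 pm-2:05 pm meets no B interval.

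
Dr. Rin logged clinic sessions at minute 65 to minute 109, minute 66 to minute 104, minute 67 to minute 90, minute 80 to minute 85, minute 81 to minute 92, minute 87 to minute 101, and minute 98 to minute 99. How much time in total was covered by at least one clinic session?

Merged: minute 65 to minute 109.
Length: 44 minutes.

44 minutes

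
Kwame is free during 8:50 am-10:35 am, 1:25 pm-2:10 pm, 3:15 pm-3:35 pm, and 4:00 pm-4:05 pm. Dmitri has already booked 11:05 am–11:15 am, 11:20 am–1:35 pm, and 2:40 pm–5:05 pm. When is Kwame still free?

8:50 am–10:35 am, 1:35 pm–2:10 pm

8:50 am–10:35 am: no B overlap → unchanged.
1:25 pm–2:10 pm minus B → 1:35 pm–2:10 pm.
3:15 pm–3:35 pm: fully covered by B → removed.
4:00 pm–4:05 pm: fully covered by B → removed.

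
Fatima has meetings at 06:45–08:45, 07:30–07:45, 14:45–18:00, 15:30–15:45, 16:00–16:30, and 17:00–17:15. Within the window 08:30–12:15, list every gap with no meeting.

After merging, the occupied span is 06:45-08:45, 14:45-18:00.
Uncovered inside 08:30-12:15: 08:45-12:15.

08:45-12:15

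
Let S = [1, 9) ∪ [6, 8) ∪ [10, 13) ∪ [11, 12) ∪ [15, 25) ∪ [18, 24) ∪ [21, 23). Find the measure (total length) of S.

Merged: [1, 9), [10, 13), [15, 25).
Lengths: 8 + 3 + 10 = 21.

21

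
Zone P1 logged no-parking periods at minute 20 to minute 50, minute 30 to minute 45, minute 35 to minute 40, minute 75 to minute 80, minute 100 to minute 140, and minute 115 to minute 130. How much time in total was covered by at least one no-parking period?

Merged: minute 20 to minute 50, minute 75 to minute 80, minute 100 to minute 140.
Lengths: 30 minutes + 5 minutes + 40 minutes = 75 minutes.

75 minutes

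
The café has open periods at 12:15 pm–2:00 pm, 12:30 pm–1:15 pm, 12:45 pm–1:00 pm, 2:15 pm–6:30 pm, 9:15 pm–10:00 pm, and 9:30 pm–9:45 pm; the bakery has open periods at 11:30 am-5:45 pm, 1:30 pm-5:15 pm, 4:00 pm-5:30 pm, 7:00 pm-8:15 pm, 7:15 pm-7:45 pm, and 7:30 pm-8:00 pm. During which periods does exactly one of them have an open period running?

11:30 am–12:15 pm, 2:00 pm–2:15 pm, 5:45 pm–6:30 pm, 7:00 pm–8:15 pm, 9:15 pm–10:00 pm

Merge the first list: 12:15 pm–2:00 pm, 2:15 pm–6:30 pm, 9:15 pm–10:00 pm.
Merge the second list: 11:30 am–5:45 pm, 7:00 pm–8:15 pm.
A but not B: 5:45 pm–6:30 pm, 9:15 pm–10:00 pm.
B but not A: 11:30 am–12:15 pm, 2:00 pm–2:15 pm, 7:00 pm–8:15 pm.
Combining gives A △ B.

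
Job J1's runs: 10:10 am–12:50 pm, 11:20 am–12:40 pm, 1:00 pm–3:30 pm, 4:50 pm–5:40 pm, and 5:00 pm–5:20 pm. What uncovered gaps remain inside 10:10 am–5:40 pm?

12:50 pm–1:00 pm, 3:30 pm–4:50 pm

Covered (merged): 10:10 am–12:50 pm, 1:00 pm–3:30 pm, 4:50 pm–5:40 pm.
Gaps within 10:10 am–5:40 pm: 12:50 pm–1:00 pm, 3:30 pm–4:50 pm.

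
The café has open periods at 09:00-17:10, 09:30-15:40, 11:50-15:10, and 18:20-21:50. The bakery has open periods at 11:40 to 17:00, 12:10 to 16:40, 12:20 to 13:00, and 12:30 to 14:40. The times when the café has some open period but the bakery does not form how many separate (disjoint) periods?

3

Merge the first list: 09:00-17:10, 18:20-21:50.
Merge the second list: 11:40-17:00.
A \ B = 09:00-11:40, 17:00-17:10, 18:20-21:50.
That is 3 disjoint pieces.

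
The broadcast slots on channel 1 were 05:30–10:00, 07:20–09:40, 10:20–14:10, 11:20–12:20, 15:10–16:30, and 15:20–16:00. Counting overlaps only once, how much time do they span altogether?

9 h 40 min

Merged: 05:30–10:00, 10:20–14:10, 15:10–16:30.
Lengths: 4 h 30 min + 3 h 50 min + 1 h 20 min = 9 h 40 min.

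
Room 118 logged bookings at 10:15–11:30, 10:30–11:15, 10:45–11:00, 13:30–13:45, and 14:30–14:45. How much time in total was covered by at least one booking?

1 h 45 min

Merged: 10:15-11:30, 13:30-13:45, 14:30-14:45.
Lengths: 1 h 15 min + 15 min + 15 min = 1 h 45 min.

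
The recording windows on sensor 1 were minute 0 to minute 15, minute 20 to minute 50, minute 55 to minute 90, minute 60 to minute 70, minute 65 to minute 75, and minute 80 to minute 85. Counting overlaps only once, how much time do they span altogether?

80 minutes

Merged: minute 0 to minute 15, minute 20 to minute 50, minute 55 to minute 90.
Lengths: 15 minutes + 30 minutes + 35 minutes = 80 minutes.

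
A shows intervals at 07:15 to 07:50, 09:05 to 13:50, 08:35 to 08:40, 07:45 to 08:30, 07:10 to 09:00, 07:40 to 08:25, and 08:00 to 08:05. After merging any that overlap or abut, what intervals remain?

Sort by start: 07:10–09:00, 07:15–07:50, 07:40–08:25, 07:45–08:30, 08:00–08:05, 08:35–08:40, 09:05–13:50.
07:15–07:50 overlaps/touches 07:10–09:00 → extend to 07:10–09:00.
07:40–08:25 overlaps/touches 07:10–09:00 → extend to 07:10–09:00.
07:45–08:30 overlaps/touches 07:10–09:00 → extend to 07:10–09:00.
08:00–08:05 overlaps/touches 07:10–09:00 → extend to 07:10–09:00.
08:35–08:40 overlaps/touches 07:10–09:00 → extend to 07:10–09:00.
09:05–13:50 is disjoint → start new block.

07:10–09:00, 09:05–13:50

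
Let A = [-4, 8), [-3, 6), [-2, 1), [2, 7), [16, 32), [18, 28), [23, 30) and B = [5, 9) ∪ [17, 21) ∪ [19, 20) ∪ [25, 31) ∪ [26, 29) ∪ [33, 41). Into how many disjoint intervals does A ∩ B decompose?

Merge the first list: [-4, 8), [16, 32).
Merge the second list: [5, 9), [17, 21), [25, 31), [33, 41).
A ∩ B = [5, 8), [17, 21), [25, 31).
That is 3 disjoint pieces.

3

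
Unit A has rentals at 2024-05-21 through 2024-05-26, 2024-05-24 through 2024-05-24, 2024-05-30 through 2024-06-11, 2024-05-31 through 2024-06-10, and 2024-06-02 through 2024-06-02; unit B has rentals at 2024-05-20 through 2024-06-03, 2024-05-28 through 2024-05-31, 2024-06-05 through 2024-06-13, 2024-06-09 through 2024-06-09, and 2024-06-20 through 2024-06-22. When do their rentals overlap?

2024-05-21 through 2024-05-26, 2024-05-30 through 2024-06-03, 2024-06-05 through 2024-06-11

Merge the first list: 2024-05-21 through 2024-05-26, 2024-05-30 through 2024-06-11.
Merge the second list: 2024-05-20 through 2024-06-03, 2024-06-05 through 2024-06-13, 2024-06-20 through 2024-06-22.
2024-05-21 through 2024-05-26 meets the second set on 2024-05-21 through 2024-05-26.
2024-05-30 through 2024-06-11 meets the second set on 2024-05-30 through 2024-06-03, 2024-06-05 through 2024-06-11.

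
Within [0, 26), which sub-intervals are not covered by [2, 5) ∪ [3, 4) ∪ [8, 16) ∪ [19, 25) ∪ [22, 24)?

[0, 2) ∪ [5, 8) ∪ [16, 19) ∪ [25, 26)

Covered (merged): [2, 5), [8, 16), [19, 25).
Uncovered inside [0, 26): [0, 2), [5, 8), [16, 19), [25, 26).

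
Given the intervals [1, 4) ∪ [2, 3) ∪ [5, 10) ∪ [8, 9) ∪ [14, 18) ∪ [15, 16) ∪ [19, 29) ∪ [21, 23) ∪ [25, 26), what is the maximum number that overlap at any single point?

2

Sweep endpoints in order; track running count of active intervals.
Peak of 2 reached at 2.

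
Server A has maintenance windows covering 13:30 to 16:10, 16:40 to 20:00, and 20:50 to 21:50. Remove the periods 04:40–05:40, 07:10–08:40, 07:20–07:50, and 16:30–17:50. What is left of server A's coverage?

13:30–16:10, 17:50–20:00, 20:50–21:50

B, merged: 04:40–05:40, 07:10–08:40, 16:30–17:50.
13:30–16:10 is untouched.
16:40–20:00 with B removed leaves 17:50–20:00.
20:50–21:50 is untouched.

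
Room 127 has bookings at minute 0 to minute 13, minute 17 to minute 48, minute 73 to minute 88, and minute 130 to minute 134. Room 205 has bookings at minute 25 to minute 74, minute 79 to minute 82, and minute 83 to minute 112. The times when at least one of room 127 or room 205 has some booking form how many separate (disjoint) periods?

3

A ∪ B = minute 0 to minute 13, minute 17 to minute 112, minute 130 to minute 134.
That is 3 disjoint pieces.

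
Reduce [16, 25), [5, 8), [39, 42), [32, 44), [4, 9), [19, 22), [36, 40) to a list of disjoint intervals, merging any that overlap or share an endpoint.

Sort by start: [4, 9), [5, 8), [16, 25), [19, 22), [32, 44), [36, 40), [39, 42).
[5, 8) overlaps/touches [4, 9) → extend to [4, 9).
[16, 25) is disjoint → start new block.
[19, 22) overlaps/touches [16, 25) → extend to [16, 25).
[32, 44) is disjoint → start new block.
[36, 40) overlaps/touches [32, 44) → extend to [32, 44).
[39, 42) overlaps/touches [32, 44) → extend to [32, 44).

[4, 9) ∪ [16, 25) ∪ [32, 44)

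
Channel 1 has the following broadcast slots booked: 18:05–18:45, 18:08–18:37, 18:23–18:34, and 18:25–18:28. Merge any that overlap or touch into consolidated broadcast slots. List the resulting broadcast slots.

18:08–18:37 overlaps/touches 18:05–18:45 → extend to 18:05–18:45.
18:23–18:34 overlaps/touches 18:05–18:45 → extend to 18:05–18:45.
18:25–18:28 overlaps/touches 18:05–18:45 → extend to 18:05–18:45.

18:05–18:45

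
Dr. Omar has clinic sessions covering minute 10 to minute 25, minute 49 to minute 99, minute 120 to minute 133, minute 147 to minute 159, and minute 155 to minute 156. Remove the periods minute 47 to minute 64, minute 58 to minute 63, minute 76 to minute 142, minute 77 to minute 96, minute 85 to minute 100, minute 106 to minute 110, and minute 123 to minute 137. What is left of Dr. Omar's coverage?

minute 10 to minute 25, minute 64 to minute 76, minute 147 to minute 159

Merge the first list: minute 10 to minute 25, minute 49 to minute 99, minute 120 to minute 133, minute 147 to minute 159.
Merge the second list: minute 47 to minute 64, minute 76 to minute 142.
minute 10 to minute 25: no B overlap → unchanged.
minute 49 to minute 99 minus B → minute 64 to minute 76.
minute 120 to minute 133: fully covered by B → removed.
minute 147 to minute 159: no B overlap → unchanged.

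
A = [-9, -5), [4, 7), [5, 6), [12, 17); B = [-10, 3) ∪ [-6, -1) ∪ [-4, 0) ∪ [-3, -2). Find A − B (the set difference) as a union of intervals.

[4, 7) ∪ [12, 17)

Merge the first list: [-9, -5), [4, 7), [12, 17).
Merge the second list: [-10, 3).
[-9, -5): entirely removed.
[4, 7): nothing removed.
[12, 17): nothing removed.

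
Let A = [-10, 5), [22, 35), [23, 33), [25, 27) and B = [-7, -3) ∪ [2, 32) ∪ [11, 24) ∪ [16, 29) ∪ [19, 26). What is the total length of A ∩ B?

17

Merge the first list: [-10, 5), [22, 35).
Merge the second list: [-7, -3), [2, 32).
A ∩ B = [-7, -3), [2, 5), [22, 32).
Total: 4 + 3 + 10 = 17.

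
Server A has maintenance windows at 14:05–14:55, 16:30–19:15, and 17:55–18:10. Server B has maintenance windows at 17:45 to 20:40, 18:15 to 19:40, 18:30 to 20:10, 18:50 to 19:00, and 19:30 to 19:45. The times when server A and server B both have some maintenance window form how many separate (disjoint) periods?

A, merged: 14:05–14:55, 16:30–19:15.
B, merged: 17:45–20:40.
A ∩ B = 17:45–19:15.
That is 1 disjoint piece.

1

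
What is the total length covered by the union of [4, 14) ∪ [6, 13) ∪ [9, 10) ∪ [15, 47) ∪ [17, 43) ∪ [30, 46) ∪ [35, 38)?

Merged: [4, 14), [15, 47).
Lengths: 10 + 32 = 42.

42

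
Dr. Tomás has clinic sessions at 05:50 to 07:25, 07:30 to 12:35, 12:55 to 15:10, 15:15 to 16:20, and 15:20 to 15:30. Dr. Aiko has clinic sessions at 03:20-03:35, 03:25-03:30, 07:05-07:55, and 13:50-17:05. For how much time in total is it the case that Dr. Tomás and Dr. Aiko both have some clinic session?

First set merges to 05:50–07:25, 07:30–12:35, 12:55–15:10, 15:15–16:20.
Second set merges to 03:20–03:35, 07:05–07:55, 13:50–17:05.
A ∩ B = 07:05–07:25, 07:30–07:55, 13:50–15:10, 15:15–16:20.
Total: 20 min + 25 min + 1 h 20 min + 1 h 5 min = 3 h 10 min.

3 h 10 min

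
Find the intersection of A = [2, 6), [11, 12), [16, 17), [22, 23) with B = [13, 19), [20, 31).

[2, 6) meets no B interval.
[11, 12) meets no B interval.
[16, 17) ∩ B → [16, 17).
[22, 23) ∩ B → [22, 23).

[16, 17) ∪ [22, 23)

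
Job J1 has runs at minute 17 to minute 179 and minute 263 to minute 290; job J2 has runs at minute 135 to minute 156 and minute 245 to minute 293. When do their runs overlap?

minute 17 to minute 179 meets the second set on minute 135 to minute 156.
minute 263 to minute 290 meets the second set on minute 263 to minute 290.

minute 135 to minute 156, minute 263 to minute 290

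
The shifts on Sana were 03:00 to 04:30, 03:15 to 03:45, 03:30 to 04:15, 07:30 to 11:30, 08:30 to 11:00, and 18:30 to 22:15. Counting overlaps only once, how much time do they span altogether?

Merged: 03:00–04:30, 07:30–11:30, 18:30–22:15.
Lengths: 1 h 30 min + 4 h + 3 h 45 min = 9 h 15 min.

9 h 15 min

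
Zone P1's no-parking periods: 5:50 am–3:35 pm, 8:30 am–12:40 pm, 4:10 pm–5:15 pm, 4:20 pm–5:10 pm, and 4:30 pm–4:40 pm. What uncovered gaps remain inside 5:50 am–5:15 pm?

3:35 pm–4:10 pm

After merging, the occupied span is 5:50 am–3:35 pm, 4:10 pm–5:15 pm.
Gaps within 5:50 am–5:15 pm: 3:35 pm–4:10 pm.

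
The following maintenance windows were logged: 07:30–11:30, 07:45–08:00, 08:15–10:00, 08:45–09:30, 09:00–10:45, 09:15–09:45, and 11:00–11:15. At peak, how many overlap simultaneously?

Sweep endpoints in order; track running count of active intervals.
Peak of 5 reached at 09:15.

5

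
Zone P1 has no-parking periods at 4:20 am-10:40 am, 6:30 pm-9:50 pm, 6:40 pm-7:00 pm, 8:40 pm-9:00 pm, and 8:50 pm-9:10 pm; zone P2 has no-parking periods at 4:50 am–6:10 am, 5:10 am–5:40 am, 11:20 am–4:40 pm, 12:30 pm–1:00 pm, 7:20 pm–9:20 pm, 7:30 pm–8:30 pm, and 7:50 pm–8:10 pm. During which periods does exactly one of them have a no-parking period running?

Merge the first list: 4:20 am–10:40 am, 6:30 pm–9:50 pm.
Merge the second list: 4:50 am–6:10 am, 11:20 am–4:40 pm, 7:20 pm–9:20 pm.
Only in the first: 4:20 am–4:50 am, 6:10 am–10:40 am, 6:30 pm–7:20 pm, 9:20 pm–9:50 pm.
Only in the second: 11:20 am–4:40 pm.
Together these are the periods covered by exactly one.

4:20 am–4:50 am, 6:10 am–10:40 am, 11:20 am–4:40 pm, 6:30 pm–7:20 pm, 9:20 pm–9:50 pm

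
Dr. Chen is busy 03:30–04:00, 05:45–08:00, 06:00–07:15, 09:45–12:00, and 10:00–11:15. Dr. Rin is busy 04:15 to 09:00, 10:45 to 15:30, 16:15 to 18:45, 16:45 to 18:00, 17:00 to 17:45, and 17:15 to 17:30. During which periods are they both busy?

05:45–08:00, 10:45–12:00

First set merges to 03:30–04:00, 05:45–08:00, 09:45–12:00.
Second set merges to 04:15–09:00, 10:45–15:30, 16:15–18:45.
03:30–04:00 meets no B interval.
05:45–08:00 ∩ B → 05:45–08:00.
09:45–12:00 ∩ B → 10:45–12:00.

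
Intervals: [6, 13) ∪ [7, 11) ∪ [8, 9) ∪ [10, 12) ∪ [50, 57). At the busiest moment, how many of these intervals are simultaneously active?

At 8, 3 of the intervals are simultaneously active.
No point has more.

3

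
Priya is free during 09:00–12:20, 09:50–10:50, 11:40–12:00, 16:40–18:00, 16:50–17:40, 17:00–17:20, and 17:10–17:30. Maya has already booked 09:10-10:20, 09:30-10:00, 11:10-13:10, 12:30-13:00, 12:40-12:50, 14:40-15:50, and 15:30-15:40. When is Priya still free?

Merge the first list: 09:00–12:20, 16:40–18:00.
Merge the second list: 09:10–10:20, 11:10–13:10, 14:40–15:50.
09:00–12:20 minus B → 09:00–09:10, 10:20–11:10.
16:40–18:00: no B overlap → unchanged.

09:00–09:10, 10:20–11:10, 16:40–18:00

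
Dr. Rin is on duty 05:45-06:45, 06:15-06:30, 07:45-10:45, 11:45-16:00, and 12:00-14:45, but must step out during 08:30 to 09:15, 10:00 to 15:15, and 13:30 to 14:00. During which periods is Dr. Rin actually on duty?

First set merges to 05:45–06:45, 07:45–10:45, 11:45–16:00.
Second set merges to 08:30–09:15, 10:00–15:15.
05:45–06:45: no B overlap → unchanged.
07:45–10:45 minus B → 07:45–08:30, 09:15–10:00.
11:45–16:00 minus B → 15:15–16:00.

05:45–06:45, 07:45–08:30, 09:15–10:00, 15:15–16:00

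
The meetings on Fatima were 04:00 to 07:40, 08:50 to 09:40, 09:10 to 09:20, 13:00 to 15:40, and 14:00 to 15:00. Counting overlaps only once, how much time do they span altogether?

7 h 10 min

Merged: 04:00-07:40, 08:50-09:40, 13:00-15:40.
Lengths: 3 h 40 min + 50 min + 2 h 40 min = 7 h 10 min.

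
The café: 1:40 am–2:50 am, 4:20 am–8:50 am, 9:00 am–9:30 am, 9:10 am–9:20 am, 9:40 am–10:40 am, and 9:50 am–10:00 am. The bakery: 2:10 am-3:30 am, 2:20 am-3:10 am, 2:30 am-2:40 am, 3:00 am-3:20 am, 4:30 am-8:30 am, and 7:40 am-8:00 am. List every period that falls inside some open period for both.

First set merges to 1:40 am–2:50 am, 4:20 am–8:50 am, 9:00 am–9:30 am, 9:40 am–10:40 am.
Second set merges to 2:10 am–3:30 am, 4:30 am–8:30 am.
1:40 am–2:50 am meets the second set on 2:10 am–2:50 am.
4:20 am–8:50 am meets the second set on 4:30 am–8:30 am.
9:00 am–9:30 am: no overlap with the second set.
9:40 am–10:40 am: no overlap with the second set.

2:10 am–2:50 am, 4:30 am–8:30 am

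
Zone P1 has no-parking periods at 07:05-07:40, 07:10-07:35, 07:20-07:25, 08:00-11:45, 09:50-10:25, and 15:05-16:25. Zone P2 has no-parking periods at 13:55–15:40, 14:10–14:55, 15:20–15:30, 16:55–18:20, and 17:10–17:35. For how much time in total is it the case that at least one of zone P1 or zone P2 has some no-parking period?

Merge the first list: 07:05-07:40, 08:00-11:45, 15:05-16:25.
Merge the second list: 13:55-15:40, 16:55-18:20.
A ∪ B = 07:05-07:40, 08:00-11:45, 13:55-16:25, 16:55-18:20.
Total: 35 min + 3 h 45 min + 2 h 30 min + 1 h 25 min = 8 h 15 min.

8 h 15 min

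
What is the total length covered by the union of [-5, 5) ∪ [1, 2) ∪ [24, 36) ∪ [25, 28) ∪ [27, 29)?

22

Merged: [-5, 5), [24, 36).
Lengths: 10 + 12 = 22.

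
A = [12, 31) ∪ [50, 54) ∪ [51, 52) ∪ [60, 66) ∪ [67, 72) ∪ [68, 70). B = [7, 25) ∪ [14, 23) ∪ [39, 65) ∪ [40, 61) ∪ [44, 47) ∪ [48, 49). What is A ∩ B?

A, merged: [12, 31), [50, 54), [60, 66), [67, 72).
B, merged: [7, 25), [39, 65).
[12, 31) overlaps B on [12, 25).
[50, 54) overlaps B on [50, 54).
[60, 66) overlaps B on [60, 65).
[67, 72) falls entirely outside B.

[12, 25) ∪ [50, 54) ∪ [60, 65)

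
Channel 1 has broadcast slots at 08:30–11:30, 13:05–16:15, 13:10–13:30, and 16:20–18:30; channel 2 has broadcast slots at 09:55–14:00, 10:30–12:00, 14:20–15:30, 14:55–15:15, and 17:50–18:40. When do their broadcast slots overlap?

09:55–11:30, 13:05–14:00, 14:20–15:30, 17:50–18:30

A, merged: 08:30–11:30, 13:05–16:15, 16:20–18:30.
B, merged: 09:55–14:00, 14:20–15:30, 17:50–18:40.
08:30–11:30 ∩ B → 09:55–11:30.
13:05–16:15 ∩ B → 13:05–14:00, 14:20–15:30.
16:20–18:30 ∩ B → 17:50–18:30.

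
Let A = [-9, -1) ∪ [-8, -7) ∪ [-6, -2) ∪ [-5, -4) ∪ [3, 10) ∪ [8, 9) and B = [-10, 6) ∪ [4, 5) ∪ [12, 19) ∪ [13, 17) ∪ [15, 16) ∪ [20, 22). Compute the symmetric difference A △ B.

[-10, -9) ∪ [-1, 3) ∪ [6, 10) ∪ [12, 19) ∪ [20, 22)

A, merged: [-9, -1), [3, 10).
B, merged: [-10, 6), [12, 19), [20, 22).
A \ B = [6, 10).
B \ A = [-10, -9), [-1, 3), [12, 19), [20, 22).
Union of the two gives the symmetric difference.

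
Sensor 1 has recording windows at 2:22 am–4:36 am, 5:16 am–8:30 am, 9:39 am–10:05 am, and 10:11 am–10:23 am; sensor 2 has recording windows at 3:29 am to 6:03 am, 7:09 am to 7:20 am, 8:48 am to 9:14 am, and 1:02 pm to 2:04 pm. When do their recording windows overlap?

2:22 am-4:36 am meets the second set on 3:29 am-4:36 am.
5:16 am-8:30 am meets the second set on 5:16 am-6:03 am, 7:09 am-7:20 am.
9:39 am-10:05 am: no overlap with the second set.
10:11 am-10:23 am: no overlap with the second set.

3:29 am-4:36 am, 5:16 am-6:03 am, 7:09 am-7:20 am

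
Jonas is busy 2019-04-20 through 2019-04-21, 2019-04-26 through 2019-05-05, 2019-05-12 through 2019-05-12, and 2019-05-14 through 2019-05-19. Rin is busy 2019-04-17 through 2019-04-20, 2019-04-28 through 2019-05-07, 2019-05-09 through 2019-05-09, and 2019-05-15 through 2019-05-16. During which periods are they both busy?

2019-04-20 through 2019-04-20, 2019-04-28 through 2019-05-05, 2019-05-15 through 2019-05-16

2019-04-20 through 2019-04-21 ∩ B → 2019-04-20 through 2019-04-20.
2019-04-26 through 2019-05-05 ∩ B → 2019-04-28 through 2019-05-05.
2019-05-12 through 2019-05-12 meets no B interval.
2019-05-14 through 2019-05-19 ∩ B → 2019-05-15 through 2019-05-16.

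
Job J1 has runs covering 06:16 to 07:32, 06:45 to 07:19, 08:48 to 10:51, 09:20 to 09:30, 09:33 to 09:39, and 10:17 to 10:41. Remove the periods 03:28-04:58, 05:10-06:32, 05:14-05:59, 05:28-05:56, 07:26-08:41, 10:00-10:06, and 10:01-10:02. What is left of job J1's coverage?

06:32–07:26, 08:48–10:00, 10:06–10:51

A, merged: 06:16–07:32, 08:48–10:51.
B, merged: 03:28–04:58, 05:10–06:32, 07:26–08:41, 10:00–10:06.
06:16–07:32 with B removed leaves 06:32–07:26.
08:48–10:51 with B removed leaves 08:48–10:00, 10:06–10:51.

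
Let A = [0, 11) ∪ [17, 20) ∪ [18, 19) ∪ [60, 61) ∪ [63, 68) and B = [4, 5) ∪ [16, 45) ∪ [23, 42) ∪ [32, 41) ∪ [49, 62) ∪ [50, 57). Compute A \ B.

First set merges to [0, 11), [17, 20), [60, 61), [63, 68).
Second set merges to [4, 5), [16, 45), [49, 62).
[0, 11) with B removed leaves [0, 4), [5, 11).
[17, 20) lies entirely inside B → drops out.
[60, 61) lies entirely inside B → drops out.
[63, 68) is untouched.

[0, 4) ∪ [5, 11) ∪ [63, 68)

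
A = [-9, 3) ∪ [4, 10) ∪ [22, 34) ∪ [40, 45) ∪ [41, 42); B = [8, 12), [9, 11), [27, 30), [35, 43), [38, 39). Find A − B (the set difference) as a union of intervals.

First set merges to [-9, 3), [4, 10), [22, 34), [40, 45).
Second set merges to [8, 12), [27, 30), [35, 43).
[-9, 3) is untouched.
[4, 10) with B removed leaves [4, 8).
[22, 34) with B removed leaves [22, 27), [30, 34).
[40, 45) with B removed leaves [43, 45).

[-9, 3) ∪ [4, 8) ∪ [22, 27) ∪ [30, 34) ∪ [43, 45)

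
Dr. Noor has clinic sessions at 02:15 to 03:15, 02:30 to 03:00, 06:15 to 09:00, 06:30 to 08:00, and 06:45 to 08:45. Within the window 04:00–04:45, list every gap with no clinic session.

The merged coverage is 02:15–03:15, 06:15–09:00.
Complement within 04:00–04:45: 04:00–04:45.

04:00–04:45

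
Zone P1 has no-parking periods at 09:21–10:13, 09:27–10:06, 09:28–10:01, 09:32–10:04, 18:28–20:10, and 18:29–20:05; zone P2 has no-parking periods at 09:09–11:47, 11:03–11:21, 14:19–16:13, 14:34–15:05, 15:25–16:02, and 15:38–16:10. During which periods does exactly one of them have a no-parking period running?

09:09–09:21, 10:13–11:47, 14:19–16:13, 18:28–20:10

Merge the first list: 09:21–10:13, 18:28–20:10.
Merge the second list: 09:09–11:47, 14:19–16:13.
A \ B = 18:28–20:10.
B \ A = 09:09–09:21, 10:13–11:47, 14:19–16:13.
Union of the two gives the symmetric difference.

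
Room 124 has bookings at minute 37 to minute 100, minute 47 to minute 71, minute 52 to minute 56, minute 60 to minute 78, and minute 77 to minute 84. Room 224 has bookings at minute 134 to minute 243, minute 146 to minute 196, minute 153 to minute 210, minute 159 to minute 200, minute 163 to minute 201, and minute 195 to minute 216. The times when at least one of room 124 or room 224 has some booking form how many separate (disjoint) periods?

2

First set merges to minute 37 to minute 100.
Second set merges to minute 134 to minute 243.
A ∪ B = minute 37 to minute 100, minute 134 to minute 243.
That is 2 disjoint pieces.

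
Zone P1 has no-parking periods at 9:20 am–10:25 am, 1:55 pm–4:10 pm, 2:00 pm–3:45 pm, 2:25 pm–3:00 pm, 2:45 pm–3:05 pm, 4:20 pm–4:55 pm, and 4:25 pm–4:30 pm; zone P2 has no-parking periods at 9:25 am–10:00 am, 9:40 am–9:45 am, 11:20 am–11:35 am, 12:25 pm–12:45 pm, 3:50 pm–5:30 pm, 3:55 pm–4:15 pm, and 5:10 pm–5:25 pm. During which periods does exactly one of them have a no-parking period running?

Merge the first list: 9:20 am–10:25 am, 1:55 pm–4:10 pm, 4:20 pm–4:55 pm.
Merge the second list: 9:25 am–10:00 am, 11:20 am–11:35 am, 12:25 pm–12:45 pm, 3:50 pm–5:30 pm.
A but not B: 9:20 am–9:25 am, 10:00 am–10:25 am, 1:55 pm–3:50 pm.
B but not A: 11:20 am–11:35 am, 12:25 pm–12:45 pm, 4:10 pm–4:20 pm, 4:55 pm–5:30 pm.
Combining gives A △ B.

9:20 am–9:25 am, 10:00 am–10:25 am, 11:20 am–11:35 am, 12:25 pm–12:45 pm, 1:55 pm–3:50 pm, 4:10 pm–4:20 pm, 4:55 pm–5:30 pm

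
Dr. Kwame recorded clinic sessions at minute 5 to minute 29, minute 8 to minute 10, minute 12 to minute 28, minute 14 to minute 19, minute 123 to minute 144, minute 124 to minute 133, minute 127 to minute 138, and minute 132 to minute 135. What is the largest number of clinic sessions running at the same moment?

4

Walk the sorted start/end points keeping a running depth.
The depth first hits 4 at minute 132.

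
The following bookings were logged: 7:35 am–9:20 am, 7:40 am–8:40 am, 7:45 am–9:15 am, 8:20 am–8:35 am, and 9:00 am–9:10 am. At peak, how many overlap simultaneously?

At 8:20 am, 4 of the intervals are simultaneously active.
No point has more.

4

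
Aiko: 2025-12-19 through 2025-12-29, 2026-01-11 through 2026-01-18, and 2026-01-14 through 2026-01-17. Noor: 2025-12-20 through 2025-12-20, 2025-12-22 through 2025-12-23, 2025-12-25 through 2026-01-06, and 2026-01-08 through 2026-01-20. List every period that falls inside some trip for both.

2025-12-20 through 2025-12-20, 2025-12-22 through 2025-12-23, 2025-12-25 through 2025-12-29, 2026-01-11 through 2026-01-18

First set merges to 2025-12-19 through 2025-12-29, 2026-01-11 through 2026-01-18.
2025-12-19 through 2025-12-29 ∩ B → 2025-12-20 through 2025-12-20, 2025-12-22 through 2025-12-23, 2025-12-25 through 2025-12-29.
2026-01-11 through 2026-01-18 ∩ B → 2026-01-11 through 2026-01-18.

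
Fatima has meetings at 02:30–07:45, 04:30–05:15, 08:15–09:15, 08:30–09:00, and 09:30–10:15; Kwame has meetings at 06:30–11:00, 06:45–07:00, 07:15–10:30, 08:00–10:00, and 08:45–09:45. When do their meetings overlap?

06:30-07:45, 08:15-09:15, 09:30-10:15

Merge the first list: 02:30-07:45, 08:15-09:15, 09:30-10:15.
Merge the second list: 06:30-11:00.
02:30-07:45 ∩ B → 06:30-07:45.
08:15-09:15 ∩ B → 08:15-09:15.
09:30-10:15 ∩ B → 09:30-10:15.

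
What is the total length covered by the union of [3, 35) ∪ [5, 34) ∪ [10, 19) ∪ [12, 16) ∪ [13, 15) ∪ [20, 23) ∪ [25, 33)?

Merged: [3, 35).
Length: 32.

32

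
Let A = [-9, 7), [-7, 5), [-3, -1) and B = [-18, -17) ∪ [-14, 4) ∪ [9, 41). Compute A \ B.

First set merges to [-9, 7).
[-9, 7) \ B = [4, 7).

[4, 7)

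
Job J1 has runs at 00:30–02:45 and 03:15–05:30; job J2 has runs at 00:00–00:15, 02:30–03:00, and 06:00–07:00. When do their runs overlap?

00:30–02:45 meets the second set on 02:30–02:45.
03:15–05:30: no overlap with the second set.

02:30–02:45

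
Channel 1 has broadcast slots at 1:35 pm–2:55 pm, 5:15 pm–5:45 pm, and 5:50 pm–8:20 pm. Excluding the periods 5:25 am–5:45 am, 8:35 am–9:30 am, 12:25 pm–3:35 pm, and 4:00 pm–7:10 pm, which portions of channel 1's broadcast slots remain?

1:35 pm–2:55 pm lies entirely inside B → drops out.
5:15 pm–5:45 pm lies entirely inside B → drops out.
5:50 pm–8:20 pm with B removed leaves 7:10 pm–8:20 pm.

7:10 pm–8:20 pm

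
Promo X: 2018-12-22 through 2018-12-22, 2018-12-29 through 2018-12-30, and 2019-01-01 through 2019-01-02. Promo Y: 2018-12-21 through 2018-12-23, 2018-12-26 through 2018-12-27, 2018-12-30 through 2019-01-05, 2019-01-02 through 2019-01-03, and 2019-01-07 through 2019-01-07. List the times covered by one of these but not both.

Second set merges to 2018-12-21 through 2018-12-23, 2018-12-26 through 2018-12-27, 2018-12-30 through 2019-01-05, 2019-01-07 through 2019-01-07.
A but not B: 2018-12-29 through 2018-12-29.
B but not A: 2018-12-21 through 2018-12-21, 2018-12-23 through 2018-12-23, 2018-12-26 through 2018-12-27, 2018-12-31 through 2018-12-31, 2019-01-03 through 2019-01-05, 2019-01-07 through 2019-01-07.
Combining gives A △ B.

2018-12-21 through 2018-12-21, 2018-12-23 through 2018-12-23, 2018-12-26 through 2018-12-27, 2018-12-29 through 2018-12-29, 2018-12-31 through 2018-12-31, 2019-01-03 through 2019-01-05, 2019-01-07 through 2019-01-07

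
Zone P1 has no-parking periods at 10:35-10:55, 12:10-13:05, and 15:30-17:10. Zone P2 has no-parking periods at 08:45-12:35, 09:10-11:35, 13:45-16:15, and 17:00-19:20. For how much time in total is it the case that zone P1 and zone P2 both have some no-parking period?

Second set merges to 08:45–12:35, 13:45–16:15, 17:00–19:20.
A ∩ B = 10:35–10:55, 12:10–12:35, 15:30–16:15, 17:00–17:10.
Total: 20 min + 25 min + 45 min + 10 min = 1 h 40 min.

1 h 40 min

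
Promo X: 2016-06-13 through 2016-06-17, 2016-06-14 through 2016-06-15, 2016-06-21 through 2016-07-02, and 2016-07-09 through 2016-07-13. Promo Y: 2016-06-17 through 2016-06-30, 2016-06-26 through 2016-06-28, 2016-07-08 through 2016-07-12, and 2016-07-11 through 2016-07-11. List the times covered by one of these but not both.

Merge the first list: 2016-06-13 through 2016-06-17, 2016-06-21 through 2016-07-02, 2016-07-09 through 2016-07-13.
Merge the second list: 2016-06-17 through 2016-06-30, 2016-07-08 through 2016-07-12.
Only in the first: 2016-06-13 through 2016-06-16, 2016-07-01 through 2016-07-02, 2016-07-13 through 2016-07-13.
Only in the second: 2016-06-18 through 2016-06-20, 2016-07-08 through 2016-07-08.
Together these are the periods covered by exactly one.

2016-06-13 through 2016-06-16, 2016-06-18 through 2016-06-20, 2016-07-01 through 2016-07-02, 2016-07-08 through 2016-07-08, 2016-07-13 through 2016-07-13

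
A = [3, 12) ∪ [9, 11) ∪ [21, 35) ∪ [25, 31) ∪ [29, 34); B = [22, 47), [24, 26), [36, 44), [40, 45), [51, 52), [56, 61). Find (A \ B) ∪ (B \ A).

First set merges to [3, 12), [21, 35).
Second set merges to [22, 47), [51, 52), [56, 61).
Only in the first: [3, 12), [21, 22).
Only in the second: [35, 47), [51, 52), [56, 61).
Together these are the periods covered by exactly one.

[3, 12) ∪ [21, 22) ∪ [35, 47) ∪ [51, 52) ∪ [56, 61)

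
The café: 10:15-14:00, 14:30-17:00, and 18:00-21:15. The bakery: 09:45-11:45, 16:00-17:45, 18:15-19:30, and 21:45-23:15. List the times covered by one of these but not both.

09:45–10:15, 11:45–14:00, 14:30–16:00, 17:00–17:45, 18:00–18:15, 19:30–21:15, 21:45–23:15

A \ B = 11:45–14:00, 14:30–16:00, 18:00–18:15, 19:30–21:15.
B \ A = 09:45–10:15, 17:00–17:45, 21:45–23:15.
Union of the two gives the symmetric difference.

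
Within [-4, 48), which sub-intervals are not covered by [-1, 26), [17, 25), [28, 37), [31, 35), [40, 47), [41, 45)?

[-4, -1) ∪ [26, 28) ∪ [37, 40) ∪ [47, 48)

After merging, the occupied span is [-1, 26), [28, 37), [40, 47).
Complement within [-4, 48): [-4, -1), [26, 28), [37, 40), [47, 48).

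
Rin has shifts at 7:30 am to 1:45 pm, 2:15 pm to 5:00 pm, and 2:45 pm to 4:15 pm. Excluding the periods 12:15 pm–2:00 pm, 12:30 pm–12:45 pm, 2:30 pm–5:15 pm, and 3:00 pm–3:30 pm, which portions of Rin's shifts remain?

First set merges to 7:30 am-1:45 pm, 2:15 pm-5:00 pm.
Second set merges to 12:15 pm-2:00 pm, 2:30 pm-5:15 pm.
7:30 am-1:45 pm \ B = 7:30 am-12:15 pm.
2:15 pm-5:00 pm \ B = 2:15 pm-2:30 pm.

7:30 am-12:15 pm, 2:15 pm-2:30 pm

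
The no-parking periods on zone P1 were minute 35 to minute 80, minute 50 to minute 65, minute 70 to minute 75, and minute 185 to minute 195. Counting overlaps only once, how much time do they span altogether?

55 minutes

Merged: minute 35 to minute 80, minute 185 to minute 195.
Lengths: 45 minutes + 10 minutes = 55 minutes.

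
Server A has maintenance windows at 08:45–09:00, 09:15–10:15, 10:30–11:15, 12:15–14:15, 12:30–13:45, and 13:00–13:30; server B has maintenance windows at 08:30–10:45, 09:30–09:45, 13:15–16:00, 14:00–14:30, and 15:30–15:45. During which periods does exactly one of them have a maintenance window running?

08:30–08:45, 09:00–09:15, 10:15–10:30, 10:45–11:15, 12:15–13:15, 14:15–16:00

First set merges to 08:45–09:00, 09:15–10:15, 10:30–11:15, 12:15–14:15.
Second set merges to 08:30–10:45, 13:15–16:00.
A but not B: 10:45–11:15, 12:15–13:15.
B but not A: 08:30–08:45, 09:00–09:15, 10:15–10:30, 14:15–16:00.
Combining gives A △ B.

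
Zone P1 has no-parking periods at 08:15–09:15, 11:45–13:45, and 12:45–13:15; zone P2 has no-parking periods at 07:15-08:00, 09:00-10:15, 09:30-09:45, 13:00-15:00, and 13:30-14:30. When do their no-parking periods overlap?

09:00–09:15, 13:00–13:45

Merge the first list: 08:15–09:15, 11:45–13:45.
Merge the second list: 07:15–08:00, 09:00–10:15, 13:00–15:00.
08:15–09:15 overlaps B on 09:00–09:15.
11:45–13:45 overlaps B on 13:00–13:45.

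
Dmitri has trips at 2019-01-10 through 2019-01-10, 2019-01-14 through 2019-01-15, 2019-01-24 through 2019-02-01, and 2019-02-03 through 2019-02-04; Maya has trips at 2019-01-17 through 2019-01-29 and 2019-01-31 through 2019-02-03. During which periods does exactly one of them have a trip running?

2019-01-10 through 2019-01-10, 2019-01-14 through 2019-01-15, 2019-01-17 through 2019-01-23, 2019-01-30 through 2019-01-30, 2019-02-02 through 2019-02-02, 2019-02-04 through 2019-02-04

A \ B = 2019-01-10 through 2019-01-10, 2019-01-14 through 2019-01-15, 2019-01-30 through 2019-01-30, 2019-02-04 through 2019-02-04.
B \ A = 2019-01-17 through 2019-01-23, 2019-02-02 through 2019-02-02.
Union of the two gives the symmetric difference.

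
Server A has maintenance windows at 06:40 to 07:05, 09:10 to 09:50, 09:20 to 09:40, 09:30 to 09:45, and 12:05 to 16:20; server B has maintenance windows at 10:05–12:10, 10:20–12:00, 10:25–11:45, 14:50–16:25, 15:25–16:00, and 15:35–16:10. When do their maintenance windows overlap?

12:05-12:10, 14:50-16:20

Merge the first list: 06:40-07:05, 09:10-09:50, 12:05-16:20.
Merge the second list: 10:05-12:10, 14:50-16:25.
06:40-07:05 meets no B interval.
09:10-09:50 meets no B interval.
12:05-16:20 ∩ B → 12:05-12:10, 14:50-16:20.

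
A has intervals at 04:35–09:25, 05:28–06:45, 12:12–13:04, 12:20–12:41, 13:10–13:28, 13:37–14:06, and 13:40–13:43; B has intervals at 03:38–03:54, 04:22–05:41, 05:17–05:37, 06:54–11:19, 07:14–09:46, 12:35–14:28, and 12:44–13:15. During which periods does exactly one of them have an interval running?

First set merges to 04:35-09:25, 12:12-13:04, 13:10-13:28, 13:37-14:06.
Second set merges to 03:38-03:54, 04:22-05:41, 06:54-11:19, 12:35-14:28.
A \ B = 05:41-06:54, 12:12-12:35.
B \ A = 03:38-03:54, 04:22-04:35, 09:25-11:19, 13:04-13:10, 13:28-13:37, 14:06-14:28.
Union of the two gives the symmetric difference.

03:38-03:54, 04:22-04:35, 05:41-06:54, 09:25-11:19, 12:12-12:35, 13:04-13:10, 13:28-13:37, 14:06-14:28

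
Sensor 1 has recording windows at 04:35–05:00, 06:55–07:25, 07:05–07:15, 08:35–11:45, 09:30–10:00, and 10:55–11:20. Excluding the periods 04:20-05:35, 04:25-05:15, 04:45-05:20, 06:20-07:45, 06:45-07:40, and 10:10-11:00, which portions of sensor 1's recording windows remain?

08:35–10:10, 11:00–11:45

First set merges to 04:35–05:00, 06:55–07:25, 08:35–11:45.
Second set merges to 04:20–05:35, 06:20–07:45, 10:10–11:00.
04:35–05:00: fully covered by B → removed.
06:55–07:25: fully covered by B → removed.
08:35–11:45 minus B → 08:35–10:10, 11:00–11:45.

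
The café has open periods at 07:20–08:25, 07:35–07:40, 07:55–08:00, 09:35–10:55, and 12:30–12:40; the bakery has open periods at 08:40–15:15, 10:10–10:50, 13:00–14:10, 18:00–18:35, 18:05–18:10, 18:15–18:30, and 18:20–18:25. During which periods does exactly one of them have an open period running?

Merge the first list: 07:20–08:25, 09:35–10:55, 12:30–12:40.
Merge the second list: 08:40–15:15, 18:00–18:35.
A but not B: 07:20–08:25.
B but not A: 08:40–09:35, 10:55–12:30, 12:40–15:15, 18:00–18:35.
Combining gives A △ B.

07:20–08:25, 08:40–09:35, 10:55–12:30, 12:40–15:15, 18:00–18:35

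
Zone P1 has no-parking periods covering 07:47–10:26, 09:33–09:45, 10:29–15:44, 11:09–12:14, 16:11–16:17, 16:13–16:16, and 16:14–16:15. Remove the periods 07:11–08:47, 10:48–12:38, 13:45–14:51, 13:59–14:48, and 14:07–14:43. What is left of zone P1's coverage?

First set merges to 07:47-10:26, 10:29-15:44, 16:11-16:17.
Second set merges to 07:11-08:47, 10:48-12:38, 13:45-14:51.
07:47-10:26 with B removed leaves 08:47-10:26.
10:29-15:44 with B removed leaves 10:29-10:48, 12:38-13:45, 14:51-15:44.
16:11-16:17 is untouched.

08:47-10:26, 10:29-10:48, 12:38-13:45, 14:51-15:44, 16:11-16:17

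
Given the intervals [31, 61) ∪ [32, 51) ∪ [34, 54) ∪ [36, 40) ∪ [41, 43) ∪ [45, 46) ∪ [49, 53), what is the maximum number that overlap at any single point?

Sweep endpoints in order; track running count of active intervals.
Peak of 4 reached at 36.

4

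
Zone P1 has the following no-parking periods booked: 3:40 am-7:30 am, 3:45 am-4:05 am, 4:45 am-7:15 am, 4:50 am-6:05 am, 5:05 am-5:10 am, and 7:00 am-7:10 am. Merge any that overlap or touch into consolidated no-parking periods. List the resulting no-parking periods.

3:45 am-4:05 am overlaps/touches 3:40 am-7:30 am → extend to 3:40 am-7:30 am.
4:45 am-7:15 am overlaps/touches 3:40 am-7:30 am → extend to 3:40 am-7:30 am.
4:50 am-6:05 am overlaps/touches 3:40 am-7:30 am → extend to 3:40 am-7:30 am.
5:05 am-5:10 am overlaps/touches 3:40 am-7:30 am → extend to 3:40 am-7:30 am.
7:00 am-7:10 am overlaps/touches 3:40 am-7:30 am → extend to 3:40 am-7:30 am.

3:40 am-7:30 am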